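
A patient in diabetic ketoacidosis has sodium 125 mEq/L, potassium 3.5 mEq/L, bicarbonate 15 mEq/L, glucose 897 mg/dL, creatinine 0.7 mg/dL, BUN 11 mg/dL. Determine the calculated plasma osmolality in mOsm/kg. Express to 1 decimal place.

303.8 mOsm/kg

Calculated osmolality = 2·Na + glucose/18 + BUN/2.8
= 2·125 + 897/18 + 11/2.8
= 250 + 49.83 + 3.93
= 303.76 mOsm/kg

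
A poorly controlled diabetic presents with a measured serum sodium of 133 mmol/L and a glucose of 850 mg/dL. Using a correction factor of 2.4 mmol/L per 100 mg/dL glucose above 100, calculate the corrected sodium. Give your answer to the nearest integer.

151 mmol/L

Corrected Na = measured Na + 2.4 · (glucose − 100)/100
= 133 + 2.4 · (850 − 100)/100
= 133 + 18
= 151 mmol/L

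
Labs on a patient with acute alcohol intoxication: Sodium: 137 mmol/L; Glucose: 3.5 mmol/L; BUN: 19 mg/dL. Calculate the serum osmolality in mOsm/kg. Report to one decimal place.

Calculated osmolality = 2·Na + glucose + BUN/2.8
= 2·137 + 3.5 + 19/2.8
= 274 + 3.50 + 6.79
= 284.29 mOsm/kg

284.3 mOsm/kg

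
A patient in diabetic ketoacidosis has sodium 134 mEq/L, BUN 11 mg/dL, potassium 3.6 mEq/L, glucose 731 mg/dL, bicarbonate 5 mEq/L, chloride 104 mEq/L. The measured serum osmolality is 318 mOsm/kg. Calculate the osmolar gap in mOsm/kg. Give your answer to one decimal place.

5.5 mOsm/kg

Calculated osmolality = 2·Na + glucose/18 + BUN/2.8
= 2·134 + 731/18 + 11/2.8
= 268 + 40.61 + 3.93
= 312.54 mOsm/kg ≈ 312.5 mOsm/kg
Osmolar gap = measured − calculated = 318 − 312.5 = 5.5 mOsm/kg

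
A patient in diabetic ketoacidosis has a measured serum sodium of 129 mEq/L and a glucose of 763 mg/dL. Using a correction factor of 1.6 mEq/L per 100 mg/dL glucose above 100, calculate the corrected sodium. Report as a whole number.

Corrected Na = measured Na + 1.6 · (glucose − 100)/100
= 129 + 1.6 · (763 − 100)/100
= 129 + 10.6
= 139.6 mEq/L

140 mEq/L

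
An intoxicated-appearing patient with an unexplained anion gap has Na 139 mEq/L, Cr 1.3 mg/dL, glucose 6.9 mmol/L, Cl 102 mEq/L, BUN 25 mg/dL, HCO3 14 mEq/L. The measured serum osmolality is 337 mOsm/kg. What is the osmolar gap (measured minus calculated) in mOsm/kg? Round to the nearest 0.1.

43.2 mOsm/kg

Calculated osmolality = 2·Na + glucose + BUN/2.8
= 2·139 + 6.9 + 25/2.8
= 278 + 6.90 + 8.93
= 293.83 mOsm/kg ≈ 293.8 mOsm/kg
Osmolar gap = measured − calculated = 337 − 293.8 = 43.2 mOsm/kg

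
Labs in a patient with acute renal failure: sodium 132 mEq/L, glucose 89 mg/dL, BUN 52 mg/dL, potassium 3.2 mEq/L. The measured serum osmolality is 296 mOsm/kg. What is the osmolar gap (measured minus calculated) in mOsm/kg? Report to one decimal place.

Calculated osmolality = 2·Na + glucose/18 + BUN/2.8
= 2·132 + 89/18 + 52/2.8
= 264 + 4.94 + 18.57
= 287.51 mOsm/kg ≈ 287.5 mOsm/kg
Osmolar gap = measured − calculated = 296 − 287.5 = 8.5 mOsm/kg

8.5 mOsm/kg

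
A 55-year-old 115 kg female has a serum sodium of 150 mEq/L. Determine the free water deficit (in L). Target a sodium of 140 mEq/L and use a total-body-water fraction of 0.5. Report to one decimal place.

4.1 L

TBW = 0.5 · 115 = 57.5 L
Free water deficit = TBW · (Na/140 − 1)
= 57.5 · (150/140 − 1)
= 57.5 · 0.0714
= 4.11 L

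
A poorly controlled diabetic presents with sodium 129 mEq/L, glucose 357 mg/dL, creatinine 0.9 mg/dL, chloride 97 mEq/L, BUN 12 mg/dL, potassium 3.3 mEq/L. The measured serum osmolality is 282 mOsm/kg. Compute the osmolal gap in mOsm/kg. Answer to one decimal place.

Calculated osmolality = 2·Na + glucose/18 + BUN/2.8
= 2·129 + 357/18 + 12/2.8
= 258 + 19.83 + 4.29
= 282.12 mOsm/kg ≈ 282.1 mOsm/kg
Osmolar gap = measured − calculated = 282 − 282.1 = -0.1 mOsm/kg

-0.1 mOsm/kg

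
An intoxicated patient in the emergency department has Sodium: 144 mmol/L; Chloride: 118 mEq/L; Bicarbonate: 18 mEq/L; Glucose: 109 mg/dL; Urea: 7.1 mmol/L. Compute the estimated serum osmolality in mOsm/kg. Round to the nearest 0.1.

Calculated osmolality = 2·Na + glucose/18 + urea
= 2·144 + 109/18 + 7.1
= 288 + 6.06 + 7.10
= 301.16 mOsm/kg

301.2 mOsm/kg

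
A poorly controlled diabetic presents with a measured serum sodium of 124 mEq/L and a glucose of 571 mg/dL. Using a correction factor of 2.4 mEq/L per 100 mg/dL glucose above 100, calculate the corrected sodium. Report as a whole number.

135 mEq/L

Corrected Na = measured Na + 2.4 · (glucose − 100)/100
= 124 + 2.4 · (571 − 100)/100
= 124 + 11.3
= 135.3 mEq/L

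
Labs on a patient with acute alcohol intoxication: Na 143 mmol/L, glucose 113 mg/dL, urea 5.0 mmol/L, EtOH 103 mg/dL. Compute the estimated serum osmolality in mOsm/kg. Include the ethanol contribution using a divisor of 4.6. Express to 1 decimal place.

Calculated osmolality = 2·Na + glucose/18 + urea + ethanol/4.6
= 2·143 + 113/18 + 5 + 103/4.6
= 286 + 6.28 + 5 + 22.39
= 319.67 mOsm/kg

319.7 mOsm/kg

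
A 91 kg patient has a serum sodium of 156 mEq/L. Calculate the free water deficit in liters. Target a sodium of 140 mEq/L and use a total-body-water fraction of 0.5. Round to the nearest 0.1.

TBW = 0.5 · 91 = 45.5 L
Free water deficit = TBW · (Na/140 − 1)
= 45.5 · (156/140 − 1)
= 45.5 · 0.1143
= 5.2 L

5.2 L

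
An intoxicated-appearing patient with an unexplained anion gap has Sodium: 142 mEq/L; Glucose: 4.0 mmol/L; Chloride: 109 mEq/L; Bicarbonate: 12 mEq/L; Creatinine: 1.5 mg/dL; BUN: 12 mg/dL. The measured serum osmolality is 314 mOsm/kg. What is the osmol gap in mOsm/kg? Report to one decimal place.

21.7 mOsm/kg

Calculated osmolality = 2·Na + glucose + BUN/2.8
= 2·142 + 4 + 12/2.8
= 284 + 4 + 4.29
= 292.29 mOsm/kg ≈ 292.3 mOsm/kg
Osmolar gap = measured − calculated = 314 − 292.3 = 21.7 mOsm/kg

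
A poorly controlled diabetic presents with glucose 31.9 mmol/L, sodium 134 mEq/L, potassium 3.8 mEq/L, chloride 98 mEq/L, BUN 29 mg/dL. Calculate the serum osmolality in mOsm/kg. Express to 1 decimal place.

Calculated osmolality = 2·Na + glucose + BUN/2.8
= 2·134 + 31.9 + 29/2.8
= 268 + 31.90 + 10.36
= 310.26 mOsm/kg

310.3 mOsm/kg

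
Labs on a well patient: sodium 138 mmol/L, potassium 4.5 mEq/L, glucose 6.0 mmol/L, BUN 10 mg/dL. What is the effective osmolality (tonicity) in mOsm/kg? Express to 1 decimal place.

282.0 mOsm/kg

Effective osmolality excludes urea (freely permeant across cell membranes):
2·Na + glucose
= 2·138 + 6
= 276 + 6
= 282 mOsm/kg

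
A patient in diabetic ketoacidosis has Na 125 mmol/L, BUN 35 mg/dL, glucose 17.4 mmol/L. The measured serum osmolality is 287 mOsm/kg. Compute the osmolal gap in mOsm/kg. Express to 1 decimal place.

Calculated osmolality = 2·Na + glucose + BUN/2.8
= 2·125 + 17.4 + 35/2.8
= 250 + 17.40 + 12.50
= 279.9 mOsm/kg ≈ 279.9 mOsm/kg
Osmolar gap = measured − calculated = 287 − 279.9 = 7.1 mOsm/kg

7.1 mOsm/kg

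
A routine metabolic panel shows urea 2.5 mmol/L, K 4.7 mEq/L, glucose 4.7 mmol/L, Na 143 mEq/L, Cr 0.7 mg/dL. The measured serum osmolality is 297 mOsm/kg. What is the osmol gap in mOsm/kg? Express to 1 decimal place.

Calculated osmolality = 2·Na + glucose + urea
= 2·143 + 4.7 + 2.5
= 286 + 4.70 + 2.50
= 293.2 mOsm/kg ≈ 293.2 mOsm/kg
Osmolar gap = measured − calculated = 297 − 293.2 = 3.8 mOsm/kg

3.8 mOsm/kg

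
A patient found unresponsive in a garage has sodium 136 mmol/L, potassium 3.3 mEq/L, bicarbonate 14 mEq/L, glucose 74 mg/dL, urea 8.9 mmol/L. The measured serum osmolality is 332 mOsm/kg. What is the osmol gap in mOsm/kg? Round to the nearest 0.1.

Calculated osmolality = 2·Na + glucose/18 + urea
= 2·136 + 74/18 + 8.9
= 272 + 4.11 + 8.90
= 285.01 mOsm/kg ≈ 285.0 mOsm/kg
Osmolar gap = measured − calculated = 332 − 285.0 = 47.0 mOsm/kg

47.0 mOsm/kg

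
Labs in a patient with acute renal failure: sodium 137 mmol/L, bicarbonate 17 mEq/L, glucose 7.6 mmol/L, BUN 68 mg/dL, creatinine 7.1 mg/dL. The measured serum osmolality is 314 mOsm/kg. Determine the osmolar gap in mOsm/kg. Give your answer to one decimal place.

Calculated osmolality = 2·Na + glucose + BUN/2.8
= 2·137 + 7.6 + 68/2.8
= 274 + 7.60 + 24.29
= 305.89 mOsm/kg ≈ 305.9 mOsm/kg
Osmolar gap = measured − calculated = 314 − 305.9 = 8.1 mOsm/kg

8.1 mOsm/kg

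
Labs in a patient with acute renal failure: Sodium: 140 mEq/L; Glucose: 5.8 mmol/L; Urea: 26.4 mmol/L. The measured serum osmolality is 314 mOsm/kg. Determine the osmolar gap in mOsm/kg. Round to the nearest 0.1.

1.8 mOsm/kg

Calculated osmolality = 2·Na + glucose + urea
= 2·140 + 5.8 + 26.4
= 280 + 5.80 + 26.40
= 312.2 mOsm/kg ≈ 312.2 mOsm/kg
Osmolar gap = measured − calculated = 314 − 312.2 = 1.8 mOsm/kg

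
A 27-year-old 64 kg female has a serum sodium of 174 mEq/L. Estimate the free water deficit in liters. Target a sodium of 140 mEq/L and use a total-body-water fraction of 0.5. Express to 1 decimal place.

7.8 L

TBW = 0.5 · 64 = 32 L
Free water deficit = TBW · (Na/140 − 1)
= 32 · (174/140 − 1)
= 32 · 0.2429
= 7.77 L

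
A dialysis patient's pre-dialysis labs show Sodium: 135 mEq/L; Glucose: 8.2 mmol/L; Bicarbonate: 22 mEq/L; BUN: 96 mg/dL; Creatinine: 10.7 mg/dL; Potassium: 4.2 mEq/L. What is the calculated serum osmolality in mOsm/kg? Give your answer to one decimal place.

312.5 mOsm/kg

Calculated osmolality = 2·Na + glucose + BUN/2.8
= 2·135 + 8.2 + 96/2.8
= 270 + 8.20 + 34.29
= 312.49 mOsm/kg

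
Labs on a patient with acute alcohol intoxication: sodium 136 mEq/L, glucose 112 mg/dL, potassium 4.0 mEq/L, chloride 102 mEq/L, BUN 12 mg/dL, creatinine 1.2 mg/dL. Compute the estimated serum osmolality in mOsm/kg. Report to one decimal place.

282.5 mOsm/kg

Calculated osmolality = 2·Na + glucose/18 + BUN/2.8
= 2·136 + 112/18 + 12/2.8
= 272 + 6.22 + 4.29
= 282.51 mOsm/kg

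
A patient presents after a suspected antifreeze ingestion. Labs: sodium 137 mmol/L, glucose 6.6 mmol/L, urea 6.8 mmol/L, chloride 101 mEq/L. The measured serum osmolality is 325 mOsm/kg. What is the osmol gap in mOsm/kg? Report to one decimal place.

37.6 mOsm/kg

Calculated osmolality = 2·Na + glucose + urea
= 2·137 + 6.6 + 6.8
= 274 + 6.60 + 6.80
= 287.4 mOsm/kg ≈ 287.4 mOsm/kg
Osmolar gap = measured − calculated = 325 − 287.4 = 37.6 mOsm/kg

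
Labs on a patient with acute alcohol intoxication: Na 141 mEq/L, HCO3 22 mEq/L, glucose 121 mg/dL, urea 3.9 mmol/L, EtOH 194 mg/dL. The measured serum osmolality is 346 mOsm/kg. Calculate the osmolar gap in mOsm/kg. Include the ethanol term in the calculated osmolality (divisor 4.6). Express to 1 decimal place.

11.2 mOsm/kg

Calculated osmolality = 2·Na + glucose/18 + urea + ethanol/4.6
= 2·141 + 121/18 + 3.9 + 194/4.6
= 282 + 6.72 + 3.90 + 42.17
= 334.79 mOsm/kg ≈ 334.8 mOsm/kg
Osmolar gap = measured − calculated = 346 − 334.8 = 11.2 mOsm/kg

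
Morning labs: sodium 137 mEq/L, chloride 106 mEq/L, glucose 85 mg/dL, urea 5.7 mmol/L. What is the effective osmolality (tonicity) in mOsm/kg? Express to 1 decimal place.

Effective osmolality excludes urea (freely permeant across cell membranes):
2·Na + glucose/18
= 2·137 + 85/18
= 274 + 4.72
= 278.72 mOsm/kg

278.7 mOsm/kg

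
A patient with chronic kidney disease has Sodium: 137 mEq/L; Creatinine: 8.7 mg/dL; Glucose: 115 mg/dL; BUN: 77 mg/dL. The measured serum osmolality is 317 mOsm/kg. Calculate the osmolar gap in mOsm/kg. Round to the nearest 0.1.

9.1 mOsm/kg

Calculated osmolality = 2·Na + glucose/18 + BUN/2.8
= 2·137 + 115/18 + 77/2.8
= 274 + 6.39 + 27.50
= 307.89 mOsm/kg ≈ 307.9 mOsm/kg
Osmolar gap = measured − calculated = 317 − 307.9 = 9.1 mOsm/kg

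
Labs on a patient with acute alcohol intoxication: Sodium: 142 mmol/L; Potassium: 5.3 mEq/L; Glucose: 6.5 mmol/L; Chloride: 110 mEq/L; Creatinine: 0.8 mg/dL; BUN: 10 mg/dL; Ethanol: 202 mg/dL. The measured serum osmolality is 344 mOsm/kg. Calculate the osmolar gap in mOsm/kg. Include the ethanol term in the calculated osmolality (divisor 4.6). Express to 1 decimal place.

6.0 mOsm/kg

Calculated osmolality = 2·Na + glucose + BUN/2.8 + ethanol/4.6
= 2·142 + 6.5 + 10/2.8 + 202/4.6
= 284 + 6.50 + 3.57 + 43.91
= 337.98 mOsm/kg ≈ 338.0 mOsm/kg
Osmolar gap = measured − calculated = 344 − 338.0 = 6.0 mOsm/kg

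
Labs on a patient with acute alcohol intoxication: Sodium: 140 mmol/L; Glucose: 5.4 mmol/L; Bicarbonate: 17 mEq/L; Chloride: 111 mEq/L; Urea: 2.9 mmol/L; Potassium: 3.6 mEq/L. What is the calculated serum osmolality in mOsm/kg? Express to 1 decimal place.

288.3 mOsm/kg

Calculated osmolality = 2·Na + glucose + urea
= 2·140 + 5.4 + 2.9
= 280 + 5.40 + 2.90
= 288.3 mOsm/kg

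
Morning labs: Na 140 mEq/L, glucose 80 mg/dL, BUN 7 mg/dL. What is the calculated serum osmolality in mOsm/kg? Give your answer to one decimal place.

Calculated osmolality = 2·Na + glucose/18 + BUN/2.8
= 2·140 + 80/18 + 7/2.8
= 280 + 4.44 + 2.50
= 286.94 mOsm/kg

286.9 mOsm/kg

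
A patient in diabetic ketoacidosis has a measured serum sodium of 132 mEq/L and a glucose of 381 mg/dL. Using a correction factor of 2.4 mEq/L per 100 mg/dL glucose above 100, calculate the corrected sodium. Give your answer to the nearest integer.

Corrected Na = measured Na + 2.4 · (glucose − 100)/100
= 132 + 2.4 · (381 − 100)/100
= 132 + 6.7
= 138.7 mEq/L

139 mEq/L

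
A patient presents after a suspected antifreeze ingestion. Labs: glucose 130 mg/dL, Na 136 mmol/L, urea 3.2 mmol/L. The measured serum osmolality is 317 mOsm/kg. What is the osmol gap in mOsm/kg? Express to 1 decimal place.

Calculated osmolality = 2·Na + glucose/18 + urea
= 2·136 + 130/18 + 3.2
= 272 + 7.22 + 3.20
= 282.42 mOsm/kg ≈ 282.4 mOsm/kg
Osmolar gap = measured − calculated = 317 − 282.4 = 34.6 mOsm/kg

34.6 mOsm/kg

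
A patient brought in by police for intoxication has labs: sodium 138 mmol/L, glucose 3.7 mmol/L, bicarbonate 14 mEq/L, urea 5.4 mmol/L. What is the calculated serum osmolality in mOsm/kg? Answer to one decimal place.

Calculated osmolality = 2·Na + glucose + urea
= 2·138 + 3.7 + 5.4
= 276 + 3.70 + 5.40
= 285.1 mOsm/kg

285.1 mOsm/kg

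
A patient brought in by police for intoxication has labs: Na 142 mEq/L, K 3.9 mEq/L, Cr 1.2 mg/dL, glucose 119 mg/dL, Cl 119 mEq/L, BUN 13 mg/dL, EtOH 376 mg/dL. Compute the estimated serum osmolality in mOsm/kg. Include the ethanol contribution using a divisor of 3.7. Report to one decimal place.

Calculated osmolality = 2·Na + glucose/18 + BUN/2.8 + ethanol/3.7
= 2·142 + 119/18 + 13/2.8 + 376/3.7
= 284 + 6.61 + 4.64 + 101.62
= 396.87 mOsm/kg

396.9 mOsm/kg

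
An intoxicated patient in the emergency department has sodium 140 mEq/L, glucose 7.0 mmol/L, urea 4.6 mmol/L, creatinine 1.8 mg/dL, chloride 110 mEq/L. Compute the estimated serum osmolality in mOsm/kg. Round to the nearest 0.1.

Calculated osmolality = 2·Na + glucose + urea
= 2·140 + 7 + 4.6
= 280 + 7 + 4.60
= 291.6 mOsm/kg

291.6 mOsm/kg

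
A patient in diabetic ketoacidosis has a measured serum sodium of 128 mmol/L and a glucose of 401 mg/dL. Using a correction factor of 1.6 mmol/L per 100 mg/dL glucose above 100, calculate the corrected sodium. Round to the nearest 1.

133 mmol/L

Corrected Na = measured Na + 1.6 · (glucose − 100)/100
= 128 + 1.6 · (401 − 100)/100
= 128 + 4.8
= 132.8 mmol/L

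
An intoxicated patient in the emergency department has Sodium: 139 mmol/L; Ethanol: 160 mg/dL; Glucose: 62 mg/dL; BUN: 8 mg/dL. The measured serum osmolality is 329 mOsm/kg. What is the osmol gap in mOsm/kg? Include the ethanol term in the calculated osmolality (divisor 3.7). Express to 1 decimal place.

Calculated osmolality = 2·Na + glucose/18 + BUN/2.8 + ethanol/3.7
= 2·139 + 62/18 + 8/2.8 + 160/3.7
= 278 + 3.44 + 2.86 + 43.24
= 327.54 mOsm/kg ≈ 327.5 mOsm/kg
Osmolar gap = measured − calculated = 329 − 327.5 = 1.5 mOsm/kg

1.5 mOsm/kg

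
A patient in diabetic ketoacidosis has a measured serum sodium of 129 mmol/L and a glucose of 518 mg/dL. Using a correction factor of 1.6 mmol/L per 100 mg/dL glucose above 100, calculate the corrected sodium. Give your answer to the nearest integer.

136 mmol/L

Corrected Na = measured Na + 1.6 · (glucose − 100)/100
= 129 + 1.6 · (518 − 100)/100
= 129 + 6.7
= 135.7 mmol/L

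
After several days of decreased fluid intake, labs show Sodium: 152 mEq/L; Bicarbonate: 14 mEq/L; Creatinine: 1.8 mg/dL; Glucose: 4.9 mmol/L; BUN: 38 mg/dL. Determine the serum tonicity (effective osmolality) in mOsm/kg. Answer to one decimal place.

Effective osmolality excludes urea (freely permeant across cell membranes):
2·Na + glucose
= 2·152 + 4.9
= 304 + 4.9
= 308.9 mOsm/kg

308.9 mOsm/kg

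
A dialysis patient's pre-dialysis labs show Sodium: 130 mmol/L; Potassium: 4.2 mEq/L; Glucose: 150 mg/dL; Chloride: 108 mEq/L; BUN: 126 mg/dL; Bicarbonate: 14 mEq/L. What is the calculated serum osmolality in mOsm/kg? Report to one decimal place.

313.3 mOsm/kg

Calculated osmolality = 2·Na + glucose/18 + BUN/2.8
= 2·130 + 150/18 + 126/2.8
= 260 + 8.33 + 45
= 313.33 mOsm/kg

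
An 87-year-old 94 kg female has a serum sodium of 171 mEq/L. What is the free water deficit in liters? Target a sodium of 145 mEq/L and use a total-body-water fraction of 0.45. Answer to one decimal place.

7.6 L

TBW = 0.45 · 94 = 42.3 L
Free water deficit = TBW · (Na/145 − 1)
= 42.3 · (171/145 − 1)
= 42.3 · 0.1793
= 7.58 L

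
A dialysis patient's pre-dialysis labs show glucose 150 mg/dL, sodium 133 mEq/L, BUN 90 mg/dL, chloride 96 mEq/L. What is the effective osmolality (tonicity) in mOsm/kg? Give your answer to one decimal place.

Effective osmolality excludes urea (freely permeant across cell membranes):
2·Na + glucose/18
= 2·133 + 150/18
= 266 + 8.33
= 274.33 mOsm/kg

274.3 mOsm/kg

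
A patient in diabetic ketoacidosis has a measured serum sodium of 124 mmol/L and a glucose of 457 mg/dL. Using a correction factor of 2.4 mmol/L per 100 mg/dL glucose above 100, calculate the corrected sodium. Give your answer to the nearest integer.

133 mmol/L

Corrected Na = measured Na + 2.4 · (glucose − 100)/100
= 124 + 2.4 · (457 − 100)/100
= 124 + 8.6
= 132.6 mmol/L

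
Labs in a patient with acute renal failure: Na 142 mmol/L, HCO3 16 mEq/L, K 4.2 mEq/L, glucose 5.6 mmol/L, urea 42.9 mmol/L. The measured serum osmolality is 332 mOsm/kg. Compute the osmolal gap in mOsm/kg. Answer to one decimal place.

-0.5 mOsm/kg

Calculated osmolality = 2·Na + glucose + urea
= 2·142 + 5.6 + 42.9
= 284 + 5.60 + 42.90
= 332.5 mOsm/kg ≈ 332.5 mOsm/kg
Osmolar gap = measured − calculated = 332 − 332.5 = -0.5 mOsm/kg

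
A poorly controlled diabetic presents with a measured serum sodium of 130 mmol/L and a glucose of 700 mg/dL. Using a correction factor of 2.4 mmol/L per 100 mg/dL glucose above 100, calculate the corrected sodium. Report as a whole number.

Corrected Na = measured Na + 2.4 · (glucose − 100)/100
= 130 + 2.4 · (700 − 100)/100
= 130 + 14.4
= 144.4 mmol/L

144 mmol/L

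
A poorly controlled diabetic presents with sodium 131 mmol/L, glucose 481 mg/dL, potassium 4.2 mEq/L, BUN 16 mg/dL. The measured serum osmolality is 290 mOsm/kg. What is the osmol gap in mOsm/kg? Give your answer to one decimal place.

-4.4 mOsm/kg

Calculated osmolality = 2·Na + glucose/18 + BUN/2.8
= 2·131 + 481/18 + 16/2.8
= 262 + 26.72 + 5.71
= 294.43 mOsm/kg ≈ 294.4 mOsm/kg
Osmolar gap = measured − calculated = 290 − 294.4 = -4.4 mOsm/kg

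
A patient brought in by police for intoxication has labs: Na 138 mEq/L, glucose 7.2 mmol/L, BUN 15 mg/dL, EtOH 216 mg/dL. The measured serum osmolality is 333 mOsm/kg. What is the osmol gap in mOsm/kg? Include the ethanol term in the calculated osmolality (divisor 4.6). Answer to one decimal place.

-2.5 mOsm/kg

Calculated osmolality = 2·Na + glucose + BUN/2.8 + ethanol/4.6
= 2·138 + 7.2 + 15/2.8 + 216/4.6
= 276 + 7.20 + 5.36 + 46.96
= 335.52 mOsm/kg ≈ 335.5 mOsm/kg
Osmolar gap = measured − calculated = 333 − 335.5 = -2.5 mOsm/kg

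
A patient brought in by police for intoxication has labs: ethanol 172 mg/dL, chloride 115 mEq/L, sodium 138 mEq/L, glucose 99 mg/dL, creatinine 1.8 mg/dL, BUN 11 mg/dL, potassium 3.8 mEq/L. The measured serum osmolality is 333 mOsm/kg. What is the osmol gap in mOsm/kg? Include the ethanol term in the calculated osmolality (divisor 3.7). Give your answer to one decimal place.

Calculated osmolality = 2·Na + glucose/18 + BUN/2.8 + ethanol/3.7
= 2·138 + 99/18 + 11/2.8 + 172/3.7
= 276 + 5.50 + 3.93 + 46.49
= 331.92 mOsm/kg ≈ 331.9 mOsm/kg
Osmolar gap = measured − calculated = 333 − 331.9 = 1.1 mOsm/kg

1.1 mOsm/kg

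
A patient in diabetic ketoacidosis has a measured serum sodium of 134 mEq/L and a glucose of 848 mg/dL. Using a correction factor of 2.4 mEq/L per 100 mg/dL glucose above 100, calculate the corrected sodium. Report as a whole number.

Corrected Na = measured Na + 2.4 · (glucose − 100)/100
= 134 + 2.4 · (848 − 100)/100
= 134 + 18
= 152 mEq/L

152 mEq/L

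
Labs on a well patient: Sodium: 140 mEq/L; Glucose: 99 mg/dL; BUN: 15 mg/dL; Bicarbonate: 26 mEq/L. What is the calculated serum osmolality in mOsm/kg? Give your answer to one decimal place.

Calculated osmolality = 2·Na + glucose/18 + BUN/2.8
= 2·140 + 99/18 + 15/2.8
= 280 + 5.50 + 5.36
= 290.86 mOsm/kg

290.9 mOsm/kg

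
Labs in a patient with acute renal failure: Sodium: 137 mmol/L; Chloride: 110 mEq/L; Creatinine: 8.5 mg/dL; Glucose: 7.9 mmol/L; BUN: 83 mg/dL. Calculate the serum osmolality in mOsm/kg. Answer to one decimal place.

311.5 mOsm/kg

Calculated osmolality = 2·Na + glucose + BUN/2.8
= 2·137 + 7.9 + 83/2.8
= 274 + 7.90 + 29.64
= 311.54 mOsm/kg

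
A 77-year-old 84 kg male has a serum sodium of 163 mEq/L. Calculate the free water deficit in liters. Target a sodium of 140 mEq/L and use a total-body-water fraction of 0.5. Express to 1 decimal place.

6.9 L

TBW = 0.5 · 84 = 42 L
Free water deficit = TBW · (Na/140 − 1)
= 42 · (163/140 − 1)
= 42 · 0.1643
= 6.9 L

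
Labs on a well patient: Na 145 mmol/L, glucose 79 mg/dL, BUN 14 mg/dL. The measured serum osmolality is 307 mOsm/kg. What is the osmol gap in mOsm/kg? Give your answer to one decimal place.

Calculated osmolality = 2·Na + glucose/18 + BUN/2.8
= 2·145 + 79/18 + 14/2.8
= 290 + 4.39 + 5
= 299.39 mOsm/kg ≈ 299.4 mOsm/kg
Osmolar gap = measured − calculated = 307 − 299.4 = 7.6 mOsm/kg

7.6 mOsm/kg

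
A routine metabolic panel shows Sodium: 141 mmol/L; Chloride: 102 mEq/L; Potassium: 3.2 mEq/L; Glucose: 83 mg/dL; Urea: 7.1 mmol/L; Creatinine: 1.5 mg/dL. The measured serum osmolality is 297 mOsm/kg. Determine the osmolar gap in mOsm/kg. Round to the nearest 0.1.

Calculated osmolality = 2·Na + glucose/18 + urea
= 2·141 + 83/18 + 7.1
= 282 + 4.61 + 7.10
= 293.71 mOsm/kg ≈ 293.7 mOsm/kg
Osmolar gap = measured − calculated = 297 − 293.7 = 3.3 mOsm/kg

3.3 mOsm/kg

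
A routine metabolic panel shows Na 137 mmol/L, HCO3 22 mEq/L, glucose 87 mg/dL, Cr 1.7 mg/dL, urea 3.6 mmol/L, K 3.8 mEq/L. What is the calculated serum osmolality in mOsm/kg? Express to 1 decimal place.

Calculated osmolality = 2·Na + glucose/18 + urea
= 2·137 + 87/18 + 3.6
= 274 + 4.83 + 3.60
= 282.43 mOsm/kg

282.4 mOsm/kg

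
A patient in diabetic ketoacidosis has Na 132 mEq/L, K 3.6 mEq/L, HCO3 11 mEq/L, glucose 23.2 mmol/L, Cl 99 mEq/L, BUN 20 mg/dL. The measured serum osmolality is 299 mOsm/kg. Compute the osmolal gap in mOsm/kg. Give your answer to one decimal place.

4.7 mOsm/kg

Calculated osmolality = 2·Na + glucose + BUN/2.8
= 2·132 + 23.2 + 20/2.8
= 264 + 23.20 + 7.14
= 294.34 mOsm/kg ≈ 294.3 mOsm/kg
Osmolar gap = measured − calculated = 299 − 294.3 = 4.7 mOsm/kg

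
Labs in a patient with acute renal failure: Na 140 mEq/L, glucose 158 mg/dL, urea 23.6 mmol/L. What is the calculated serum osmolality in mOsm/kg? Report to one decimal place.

312.4 mOsm/kg

Calculated osmolality = 2·Na + glucose/18 + urea
= 2·140 + 158/18 + 23.6
= 280 + 8.78 + 23.60
= 312.38 mOsm/kg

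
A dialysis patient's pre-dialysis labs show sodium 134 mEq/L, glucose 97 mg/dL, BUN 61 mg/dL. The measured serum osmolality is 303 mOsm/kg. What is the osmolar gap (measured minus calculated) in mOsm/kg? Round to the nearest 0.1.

Calculated osmolality = 2·Na + glucose/18 + BUN/2.8
= 2·134 + 97/18 + 61/2.8
= 268 + 5.39 + 21.79
= 295.18 mOsm/kg ≈ 295.2 mOsm/kg
Osmolar gap = measured − calculated = 303 − 295.2 = 7.8 mOsm/kg

7.8 mOsm/kg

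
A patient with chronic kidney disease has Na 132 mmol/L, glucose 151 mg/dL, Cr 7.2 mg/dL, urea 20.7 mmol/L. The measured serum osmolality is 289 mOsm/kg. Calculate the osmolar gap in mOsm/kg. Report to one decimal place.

-4.1 mOsm/kg

Calculated osmolality = 2·Na + glucose/18 + urea
= 2·132 + 151/18 + 20.7
= 264 + 8.39 + 20.70
= 293.09 mOsm/kg ≈ 293.1 mOsm/kg
Osmolar gap = measured − calculated = 289 − 293.1 = -4.1 mOsm/kg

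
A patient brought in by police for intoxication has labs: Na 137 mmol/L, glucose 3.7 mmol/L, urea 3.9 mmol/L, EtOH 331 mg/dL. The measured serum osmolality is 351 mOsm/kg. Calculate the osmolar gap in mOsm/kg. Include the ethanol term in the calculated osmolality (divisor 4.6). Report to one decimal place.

-2.6 mOsm/kg

Calculated osmolality = 2·Na + glucose + urea + ethanol/4.6
= 2·137 + 3.7 + 3.9 + 331/4.6
= 274 + 3.70 + 3.90 + 71.96
= 353.56 mOsm/kg ≈ 353.6 mOsm/kg
Osmolar gap = measured − calculated = 351 − 353.6 = -2.6 mOsm/kg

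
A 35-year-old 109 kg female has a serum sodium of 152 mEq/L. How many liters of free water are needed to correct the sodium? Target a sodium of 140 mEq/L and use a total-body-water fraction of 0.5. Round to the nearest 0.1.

4.7 L

TBW = 0.5 · 109 = 54.5 L
Free water deficit = TBW · (Na/140 − 1)
= 54.5 · (152/140 − 1)
= 54.5 · 0.0857
= 4.67 L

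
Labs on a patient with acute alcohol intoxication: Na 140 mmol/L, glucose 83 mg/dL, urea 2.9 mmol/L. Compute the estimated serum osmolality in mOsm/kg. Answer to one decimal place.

Calculated osmolality = 2·Na + glucose/18 + urea
= 2·140 + 83/18 + 2.9
= 280 + 4.61 + 2.90
= 287.51 mOsm/kg

287.5 mOsm/kg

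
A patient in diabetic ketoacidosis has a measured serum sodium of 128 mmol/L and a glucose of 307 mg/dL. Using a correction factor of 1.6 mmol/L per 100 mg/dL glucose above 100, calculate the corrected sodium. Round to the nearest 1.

131 mmol/L

Corrected Na = measured Na + 1.6 · (glucose − 100)/100
= 128 + 1.6 · (307 − 100)/100
= 128 + 3.3
= 131.3 mmol/L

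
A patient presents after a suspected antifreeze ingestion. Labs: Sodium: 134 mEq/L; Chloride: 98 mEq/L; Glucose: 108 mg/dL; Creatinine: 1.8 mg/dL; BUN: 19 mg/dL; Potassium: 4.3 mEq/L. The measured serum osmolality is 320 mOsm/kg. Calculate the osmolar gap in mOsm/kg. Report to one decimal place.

39.2 mOsm/kg

Calculated osmolality = 2·Na + glucose/18 + BUN/2.8
= 2·134 + 108/18 + 19/2.8
= 268 + 6 + 6.79
= 280.79 mOsm/kg ≈ 280.8 mOsm/kg
Osmolar gap = measured − calculated = 320 − 280.8 = 39.2 mOsm/kg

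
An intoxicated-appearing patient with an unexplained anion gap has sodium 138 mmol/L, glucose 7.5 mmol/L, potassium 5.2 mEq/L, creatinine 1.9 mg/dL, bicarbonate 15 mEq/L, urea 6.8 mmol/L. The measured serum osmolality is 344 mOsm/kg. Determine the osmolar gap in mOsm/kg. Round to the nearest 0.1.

53.7 mOsm/kg

Calculated osmolality = 2·Na + glucose + urea
= 2·138 + 7.5 + 6.8
= 276 + 7.50 + 6.80
= 290.3 mOsm/kg ≈ 290.3 mOsm/kg
Osmolar gap = measured − calculated = 344 − 290.3 = 53.7 mOsm/kg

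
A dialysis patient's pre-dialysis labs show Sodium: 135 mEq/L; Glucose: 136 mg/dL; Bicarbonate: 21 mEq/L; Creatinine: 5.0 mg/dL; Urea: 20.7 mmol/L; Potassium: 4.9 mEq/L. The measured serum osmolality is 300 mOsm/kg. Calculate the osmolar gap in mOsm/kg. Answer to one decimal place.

1.7 mOsm/kg

Calculated osmolality = 2·Na + glucose/18 + urea
= 2·135 + 136/18 + 20.7
= 270 + 7.56 + 20.70
= 298.26 mOsm/kg ≈ 298.3 mOsm/kg
Osmolar gap = measured − calculated = 300 − 298.3 = 1.7 mOsm/kg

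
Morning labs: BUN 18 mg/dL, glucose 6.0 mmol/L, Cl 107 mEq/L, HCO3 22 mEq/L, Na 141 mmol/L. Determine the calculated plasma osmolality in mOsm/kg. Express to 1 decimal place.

294.4 mOsm/kg

Calculated osmolality = 2·Na + glucose + BUN/2.8
= 2·141 + 6 + 18/2.8
= 282 + 6 + 6.43
= 294.43 mOsm/kg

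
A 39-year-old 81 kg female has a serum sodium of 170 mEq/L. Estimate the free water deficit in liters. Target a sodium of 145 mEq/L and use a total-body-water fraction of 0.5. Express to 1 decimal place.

7.0 L

TBW = 0.5 · 81 = 40.5 L
Free water deficit = TBW · (Na/145 − 1)
= 40.5 · (170/145 − 1)
= 40.5 · 0.1724
= 6.98 L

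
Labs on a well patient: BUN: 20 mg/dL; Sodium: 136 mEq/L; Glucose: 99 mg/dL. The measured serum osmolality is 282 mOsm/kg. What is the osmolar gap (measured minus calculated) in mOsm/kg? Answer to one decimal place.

-2.6 mOsm/kg

Calculated osmolality = 2·Na + glucose/18 + BUN/2.8
= 2·136 + 99/18 + 20/2.8
= 272 + 5.50 + 7.14
= 284.64 mOsm/kg ≈ 284.6 mOsm/kg
Osmolar gap = measured − calculated = 282 − 284.6 = -2.6 mOsm/kg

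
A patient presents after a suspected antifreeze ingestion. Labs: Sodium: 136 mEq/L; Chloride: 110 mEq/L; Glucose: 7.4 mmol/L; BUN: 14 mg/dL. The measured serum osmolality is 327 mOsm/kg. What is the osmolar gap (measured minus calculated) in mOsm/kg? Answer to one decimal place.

Calculated osmolality = 2·Na + glucose + BUN/2.8
= 2·136 + 7.4 + 14/2.8
= 272 + 7.40 + 5
= 284.4 mOsm/kg ≈ 284.4 mOsm/kg
Osmolar gap = measured − calculated = 327 − 284.4 = 42.6 mOsm/kg

42.6 mOsm/kg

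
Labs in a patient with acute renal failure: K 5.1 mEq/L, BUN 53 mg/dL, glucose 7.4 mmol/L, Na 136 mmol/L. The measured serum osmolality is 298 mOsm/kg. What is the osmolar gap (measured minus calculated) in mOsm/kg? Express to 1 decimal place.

-0.3 mOsm/kg

Calculated osmolality = 2·Na + glucose + BUN/2.8
= 2·136 + 7.4 + 53/2.8
= 272 + 7.40 + 18.93
= 298.33 mOsm/kg ≈ 298.3 mOsm/kg
Osmolar gap = measured − calculated = 298 − 298.3 = -0.3 mOsm/kg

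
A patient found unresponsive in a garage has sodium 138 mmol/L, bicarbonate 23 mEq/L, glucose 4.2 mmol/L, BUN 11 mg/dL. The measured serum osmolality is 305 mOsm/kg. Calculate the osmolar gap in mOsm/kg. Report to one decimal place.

20.9 mOsm/kg

Calculated osmolality = 2·Na + glucose + BUN/2.8
= 2·138 + 4.2 + 11/2.8
= 276 + 4.20 + 3.93
= 284.13 mOsm/kg ≈ 284.1 mOsm/kg
Osmolar gap = measured − calculated = 305 − 284.1 = 20.9 mOsm/kg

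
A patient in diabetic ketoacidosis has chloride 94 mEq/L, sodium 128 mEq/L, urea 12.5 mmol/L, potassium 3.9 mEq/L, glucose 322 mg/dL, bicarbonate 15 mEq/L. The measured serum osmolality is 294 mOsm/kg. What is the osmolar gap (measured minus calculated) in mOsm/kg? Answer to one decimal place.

7.6 mOsm/kg

Calculated osmolality = 2·Na + glucose/18 + urea
= 2·128 + 322/18 + 12.5
= 256 + 17.89 + 12.50
= 286.39 mOsm/kg ≈ 286.4 mOsm/kg
Osmolar gap = measured − calculated = 294 − 286.4 = 7.6 mOsm/kg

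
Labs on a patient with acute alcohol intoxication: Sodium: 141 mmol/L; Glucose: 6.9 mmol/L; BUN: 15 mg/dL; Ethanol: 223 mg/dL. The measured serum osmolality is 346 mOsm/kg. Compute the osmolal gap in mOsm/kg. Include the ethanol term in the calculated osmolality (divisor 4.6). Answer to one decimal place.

3.3 mOsm/kg

Calculated osmolality = 2·Na + glucose + BUN/2.8 + ethanol/4.6
= 2·141 + 6.9 + 15/2.8 + 223/4.6
= 282 + 6.90 + 5.36 + 48.48
= 342.74 mOsm/kg ≈ 342.7 mOsm/kg
Osmolar gap = measured − calculated = 346 − 342.7 = 3.3 mOsm/kg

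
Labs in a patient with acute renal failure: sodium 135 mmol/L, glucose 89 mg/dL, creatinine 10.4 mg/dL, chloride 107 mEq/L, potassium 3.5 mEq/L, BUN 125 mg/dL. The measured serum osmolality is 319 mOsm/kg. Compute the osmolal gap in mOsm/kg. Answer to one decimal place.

-0.6 mOsm/kg

Calculated osmolality = 2·Na + glucose/18 + BUN/2.8
= 2·135 + 89/18 + 125/2.8
= 270 + 4.94 + 44.64
= 319.58 mOsm/kg ≈ 319.6 mOsm/kg
Osmolar gap = measured − calculated = 319 − 319.6 = -0.6 mOsm/kg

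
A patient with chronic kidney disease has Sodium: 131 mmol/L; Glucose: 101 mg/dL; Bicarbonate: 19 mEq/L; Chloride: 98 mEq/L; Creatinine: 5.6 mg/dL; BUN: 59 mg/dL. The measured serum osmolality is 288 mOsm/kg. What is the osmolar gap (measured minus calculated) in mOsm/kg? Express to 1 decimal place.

-0.7 mOsm/kg

Calculated osmolality = 2·Na + glucose/18 + BUN/2.8
= 2·131 + 101/18 + 59/2.8
= 262 + 5.61 + 21.07
= 288.68 mOsm/kg ≈ 288.7 mOsm/kg
Osmolar gap = measured − calculated = 288 − 288.7 = -0.7 mOsm/kg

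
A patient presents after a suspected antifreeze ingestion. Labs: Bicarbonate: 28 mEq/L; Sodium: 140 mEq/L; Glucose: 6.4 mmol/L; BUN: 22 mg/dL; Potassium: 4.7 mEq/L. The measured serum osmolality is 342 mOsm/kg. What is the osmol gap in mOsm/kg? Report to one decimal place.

Calculated osmolality = 2·Na + glucose + BUN/2.8
= 2·140 + 6.4 + 22/2.8
= 280 + 6.40 + 7.86
= 294.26 mOsm/kg ≈ 294.3 mOsm/kg
Osmolar gap = measured − calculated = 342 − 294.3 = 47.7 mOsm/kg

47.7 mOsm/kg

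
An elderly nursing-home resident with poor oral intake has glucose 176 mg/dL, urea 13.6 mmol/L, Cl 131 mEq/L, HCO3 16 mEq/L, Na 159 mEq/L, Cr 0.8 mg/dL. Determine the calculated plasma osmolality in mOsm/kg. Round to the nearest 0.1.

Calculated osmolality = 2·Na + glucose/18 + urea
= 2·159 + 176/18 + 13.6
= 318 + 9.78 + 13.60
= 341.38 mOsm/kg

341.4 mOsm/kg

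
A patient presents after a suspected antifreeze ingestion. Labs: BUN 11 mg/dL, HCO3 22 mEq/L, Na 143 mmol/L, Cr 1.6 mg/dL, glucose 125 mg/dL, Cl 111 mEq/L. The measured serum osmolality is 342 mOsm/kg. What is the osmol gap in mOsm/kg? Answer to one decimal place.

45.1 mOsm/kg

Calculated osmolality = 2·Na + glucose/18 + BUN/2.8
= 2·143 + 125/18 + 11/2.8
= 286 + 6.94 + 3.93
= 296.87 mOsm/kg ≈ 296.9 mOsm/kg
Osmolar gap = measured − calculated = 342 − 296.9 = 45.1 mOsm/kg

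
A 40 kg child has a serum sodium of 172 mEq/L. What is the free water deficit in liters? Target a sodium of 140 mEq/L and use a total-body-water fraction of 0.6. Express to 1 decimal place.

TBW = 0.6 · 40 = 24 L
Free water deficit = TBW · (Na/140 − 1)
= 24 · (172/140 − 1)
= 24 · 0.2286
= 5.49 L

5.5 L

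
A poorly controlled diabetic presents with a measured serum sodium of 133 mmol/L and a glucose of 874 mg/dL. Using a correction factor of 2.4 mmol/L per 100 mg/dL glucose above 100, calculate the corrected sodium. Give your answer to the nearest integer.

152 mmol/L

Corrected Na = measured Na + 2.4 · (glucose − 100)/100
= 133 + 2.4 · (874 − 100)/100
= 133 + 18.6
= 151.6 mmol/L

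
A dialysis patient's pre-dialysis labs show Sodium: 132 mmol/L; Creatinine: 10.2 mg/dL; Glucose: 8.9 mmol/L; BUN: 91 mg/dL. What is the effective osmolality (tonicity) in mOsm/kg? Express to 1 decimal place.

272.9 mOsm/kg

Effective osmolality excludes urea (freely permeant across cell membranes):
2·Na + glucose
= 2·132 + 8.9
= 264 + 8.9
= 272.9 mOsm/kg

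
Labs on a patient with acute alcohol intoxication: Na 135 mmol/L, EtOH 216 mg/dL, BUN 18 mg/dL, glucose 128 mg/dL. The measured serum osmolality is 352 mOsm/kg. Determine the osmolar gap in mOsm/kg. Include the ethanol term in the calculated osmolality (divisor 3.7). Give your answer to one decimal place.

Calculated osmolality = 2·Na + glucose/18 + BUN/2.8 + ethanol/3.7
= 2·135 + 128/18 + 18/2.8 + 216/3.7
= 270 + 7.11 + 6.43 + 58.38
= 341.92 mOsm/kg ≈ 341.9 mOsm/kg
Osmolar gap = measured − calculated = 352 − 341.9 = 10.1 mOsm/kg

10.1 mOsm/kg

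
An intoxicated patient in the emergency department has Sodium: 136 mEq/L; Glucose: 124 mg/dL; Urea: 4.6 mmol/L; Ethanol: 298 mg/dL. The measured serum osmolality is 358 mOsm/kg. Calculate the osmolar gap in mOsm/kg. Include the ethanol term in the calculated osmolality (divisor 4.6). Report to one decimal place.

9.7 mOsm/kg

Calculated osmolality = 2·Na + glucose/18 + urea + ethanol/4.6
= 2·136 + 124/18 + 4.6 + 298/4.6
= 272 + 6.89 + 4.60 + 64.78
= 348.27 mOsm/kg ≈ 348.3 mOsm/kg
Osmolar gap = measured − calculated = 358 − 348.3 = 9.7 mOsm/kg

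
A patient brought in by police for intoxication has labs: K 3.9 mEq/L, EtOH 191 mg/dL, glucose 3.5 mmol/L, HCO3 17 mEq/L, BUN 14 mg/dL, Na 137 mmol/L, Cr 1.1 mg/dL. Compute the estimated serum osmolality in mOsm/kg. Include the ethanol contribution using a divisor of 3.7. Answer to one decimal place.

Calculated osmolality = 2·Na + glucose + BUN/2.8 + ethanol/3.7
= 2·137 + 3.5 + 14/2.8 + 191/3.7
= 274 + 3.50 + 5 + 51.62
= 334.12 mOsm/kg

334.1 mOsm/kg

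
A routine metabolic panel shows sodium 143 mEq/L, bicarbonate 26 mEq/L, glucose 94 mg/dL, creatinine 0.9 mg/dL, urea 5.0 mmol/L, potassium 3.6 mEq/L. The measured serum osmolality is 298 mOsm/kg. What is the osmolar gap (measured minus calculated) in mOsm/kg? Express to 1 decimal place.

1.8 mOsm/kg

Calculated osmolality = 2·Na + glucose/18 + urea
= 2·143 + 94/18 + 5
= 286 + 5.22 + 5
= 296.22 mOsm/kg ≈ 296.2 mOsm/kg
Osmolar gap = measured − calculated = 298 − 296.2 = 1.8 mOsm/kg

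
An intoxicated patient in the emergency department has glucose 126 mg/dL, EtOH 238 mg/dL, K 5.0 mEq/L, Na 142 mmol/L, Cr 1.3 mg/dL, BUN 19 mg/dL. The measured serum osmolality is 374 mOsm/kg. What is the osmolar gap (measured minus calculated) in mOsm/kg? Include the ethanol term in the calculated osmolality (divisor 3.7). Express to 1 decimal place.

Calculated osmolality = 2·Na + glucose/18 + BUN/2.8 + ethanol/3.7
= 2·142 + 126/18 + 19/2.8 + 238/3.7
= 284 + 7 + 6.79 + 64.32
= 362.11 mOsm/kg ≈ 362.1 mOsm/kg
Osmolar gap = measured − calculated = 374 − 362.1 = 11.9 mOsm/kg

11.9 mOsm/kg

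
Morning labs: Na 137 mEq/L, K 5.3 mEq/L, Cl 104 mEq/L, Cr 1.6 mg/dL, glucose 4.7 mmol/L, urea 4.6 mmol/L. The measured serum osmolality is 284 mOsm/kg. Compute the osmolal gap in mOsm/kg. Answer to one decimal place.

Calculated osmolality = 2·Na + glucose + urea
= 2·137 + 4.7 + 4.6
= 274 + 4.70 + 4.60
= 283.3 mOsm/kg ≈ 283.3 mOsm/kg
Osmolar gap = measured − calculated = 284 − 283.3 = 0.7 mOsm/kg

0.7 mOsm/kg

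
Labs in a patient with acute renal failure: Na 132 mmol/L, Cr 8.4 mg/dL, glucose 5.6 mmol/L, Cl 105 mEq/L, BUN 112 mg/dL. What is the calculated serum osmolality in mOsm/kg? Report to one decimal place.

Calculated osmolality = 2·Na + glucose + BUN/2.8
= 2·132 + 5.6 + 112/2.8
= 264 + 5.60 + 40
= 309.6 mOsm/kg

309.6 mOsm/kg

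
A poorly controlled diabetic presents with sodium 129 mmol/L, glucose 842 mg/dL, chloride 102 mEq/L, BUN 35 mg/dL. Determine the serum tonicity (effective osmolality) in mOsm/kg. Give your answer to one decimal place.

Effective osmolality excludes urea (freely permeant across cell membranes):
2·Na + glucose/18
= 2·129 + 842/18
= 258 + 46.78
= 304.78 mOsm/kg

304.8 mOsm/kg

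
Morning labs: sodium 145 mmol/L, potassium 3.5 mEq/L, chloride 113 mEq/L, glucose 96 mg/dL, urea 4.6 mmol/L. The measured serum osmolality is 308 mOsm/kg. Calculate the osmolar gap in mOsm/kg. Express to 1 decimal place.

8.1 mOsm/kg

Calculated osmolality = 2·Na + glucose/18 + urea
= 2·145 + 96/18 + 4.6
= 290 + 5.33 + 4.60
= 299.93 mOsm/kg ≈ 299.9 mOsm/kg
Osmolar gap = measured − calculated = 308 − 299.9 = 8.1 mOsm/kg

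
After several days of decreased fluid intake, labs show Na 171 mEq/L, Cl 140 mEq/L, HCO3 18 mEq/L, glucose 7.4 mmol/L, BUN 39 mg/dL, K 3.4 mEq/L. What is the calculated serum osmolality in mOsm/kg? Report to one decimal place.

Calculated osmolality = 2·Na + glucose + BUN/2.8
= 2·171 + 7.4 + 39/2.8
= 342 + 7.40 + 13.93
= 363.33 mOsm/kg

363.3 mOsm/kg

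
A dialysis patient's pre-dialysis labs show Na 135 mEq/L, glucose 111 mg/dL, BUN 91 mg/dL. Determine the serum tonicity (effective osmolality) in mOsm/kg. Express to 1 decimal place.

Effective osmolality excludes urea (freely permeant across cell membranes):
2·Na + glucose/18
= 2·135 + 111/18
= 270 + 6.17
= 276.17 mOsm/kg

276.2 mOsm/kg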